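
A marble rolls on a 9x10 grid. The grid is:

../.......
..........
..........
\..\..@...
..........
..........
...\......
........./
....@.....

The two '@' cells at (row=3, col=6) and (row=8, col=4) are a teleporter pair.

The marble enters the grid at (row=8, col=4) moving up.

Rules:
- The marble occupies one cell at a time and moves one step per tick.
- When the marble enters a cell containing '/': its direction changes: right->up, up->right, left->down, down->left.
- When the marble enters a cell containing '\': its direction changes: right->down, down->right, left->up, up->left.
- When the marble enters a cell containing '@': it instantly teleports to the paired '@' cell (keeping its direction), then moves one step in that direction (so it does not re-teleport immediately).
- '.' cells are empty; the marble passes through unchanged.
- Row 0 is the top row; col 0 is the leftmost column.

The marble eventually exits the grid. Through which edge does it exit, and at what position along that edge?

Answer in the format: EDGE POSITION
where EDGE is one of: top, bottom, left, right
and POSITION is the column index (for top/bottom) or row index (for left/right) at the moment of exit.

Step 1: enter (8,4), '@' teleport (8,4)->(3,6), also enter (3,6), move up to (2,6)
Step 2: enter (2,6), '.' pass, move up to (1,6)
Step 3: enter (1,6), '.' pass, move up to (0,6)
Step 4: enter (0,6), '.' pass, move up to (-1,6)
Step 5: at (-1,6) — EXIT via top edge, pos 6

Answer: top 6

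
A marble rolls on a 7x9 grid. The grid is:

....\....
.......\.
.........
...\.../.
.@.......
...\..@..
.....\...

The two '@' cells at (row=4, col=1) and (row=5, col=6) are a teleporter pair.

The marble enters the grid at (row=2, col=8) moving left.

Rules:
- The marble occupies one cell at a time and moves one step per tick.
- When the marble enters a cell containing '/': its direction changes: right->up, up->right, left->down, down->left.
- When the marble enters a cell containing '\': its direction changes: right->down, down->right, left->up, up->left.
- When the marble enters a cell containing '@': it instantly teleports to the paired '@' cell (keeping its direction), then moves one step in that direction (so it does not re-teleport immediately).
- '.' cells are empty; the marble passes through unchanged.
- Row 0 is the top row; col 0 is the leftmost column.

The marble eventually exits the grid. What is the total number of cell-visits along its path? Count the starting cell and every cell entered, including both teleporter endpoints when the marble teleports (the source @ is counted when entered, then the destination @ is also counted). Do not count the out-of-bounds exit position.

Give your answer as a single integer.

Step 1: enter (2,8), '.' pass, move left to (2,7)
Step 2: enter (2,7), '.' pass, move left to (2,6)
Step 3: enter (2,6), '.' pass, move left to (2,5)
Step 4: enter (2,5), '.' pass, move left to (2,4)
Step 5: enter (2,4), '.' pass, move left to (2,3)
Step 6: enter (2,3), '.' pass, move left to (2,2)
Step 7: enter (2,2), '.' pass, move left to (2,1)
Step 8: enter (2,1), '.' pass, move left to (2,0)
Step 9: enter (2,0), '.' pass, move left to (2,-1)
Step 10: at (2,-1) — EXIT via left edge, pos 2
Path length (cell visits): 9

Answer: 9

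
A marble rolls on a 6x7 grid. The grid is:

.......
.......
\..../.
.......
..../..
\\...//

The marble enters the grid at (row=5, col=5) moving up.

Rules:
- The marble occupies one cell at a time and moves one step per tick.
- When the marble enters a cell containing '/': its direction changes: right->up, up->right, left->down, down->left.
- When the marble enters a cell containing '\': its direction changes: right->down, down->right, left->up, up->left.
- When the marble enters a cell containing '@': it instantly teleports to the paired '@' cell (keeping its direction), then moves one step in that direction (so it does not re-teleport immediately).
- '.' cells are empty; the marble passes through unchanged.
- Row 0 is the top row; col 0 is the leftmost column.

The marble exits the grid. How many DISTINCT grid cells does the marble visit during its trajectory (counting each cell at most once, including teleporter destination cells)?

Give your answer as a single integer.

Answer: 7

Derivation:
Step 1: enter (5,5), '/' deflects up->right, move right to (5,6)
Step 2: enter (5,6), '/' deflects right->up, move up to (4,6)
Step 3: enter (4,6), '.' pass, move up to (3,6)
Step 4: enter (3,6), '.' pass, move up to (2,6)
Step 5: enter (2,6), '.' pass, move up to (1,6)
Step 6: enter (1,6), '.' pass, move up to (0,6)
Step 7: enter (0,6), '.' pass, move up to (-1,6)
Step 8: at (-1,6) — EXIT via top edge, pos 6
Distinct cells visited: 7 (path length 7)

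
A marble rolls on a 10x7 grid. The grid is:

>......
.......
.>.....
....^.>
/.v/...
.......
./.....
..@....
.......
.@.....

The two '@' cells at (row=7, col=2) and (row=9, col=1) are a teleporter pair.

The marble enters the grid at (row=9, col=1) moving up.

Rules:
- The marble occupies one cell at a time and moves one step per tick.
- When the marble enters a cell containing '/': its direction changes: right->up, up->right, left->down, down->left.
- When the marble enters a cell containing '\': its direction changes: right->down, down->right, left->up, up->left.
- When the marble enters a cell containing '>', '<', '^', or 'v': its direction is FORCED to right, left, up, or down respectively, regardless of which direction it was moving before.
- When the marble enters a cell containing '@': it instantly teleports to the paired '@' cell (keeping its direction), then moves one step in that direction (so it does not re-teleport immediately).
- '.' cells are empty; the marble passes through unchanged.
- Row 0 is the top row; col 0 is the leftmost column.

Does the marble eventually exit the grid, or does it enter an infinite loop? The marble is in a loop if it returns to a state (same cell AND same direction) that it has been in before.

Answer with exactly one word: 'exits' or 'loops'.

Step 1: enter (9,1), '@' teleport (9,1)->(7,2), also enter (7,2), move up to (6,2)
Step 2: enter (6,2), '.' pass, move up to (5,2)
Step 3: enter (5,2), '.' pass, move up to (4,2)
Step 4: enter (4,2), 'v' forces up->down, move down to (5,2)
Step 5: enter (5,2), '.' pass, move down to (6,2)
Step 6: enter (6,2), '.' pass, move down to (7,2)
Step 7: enter (7,2), '@' teleport (7,2)->(9,1), also enter (9,1), move down to (10,1)
Step 8: at (10,1) — EXIT via bottom edge, pos 1

Answer: exits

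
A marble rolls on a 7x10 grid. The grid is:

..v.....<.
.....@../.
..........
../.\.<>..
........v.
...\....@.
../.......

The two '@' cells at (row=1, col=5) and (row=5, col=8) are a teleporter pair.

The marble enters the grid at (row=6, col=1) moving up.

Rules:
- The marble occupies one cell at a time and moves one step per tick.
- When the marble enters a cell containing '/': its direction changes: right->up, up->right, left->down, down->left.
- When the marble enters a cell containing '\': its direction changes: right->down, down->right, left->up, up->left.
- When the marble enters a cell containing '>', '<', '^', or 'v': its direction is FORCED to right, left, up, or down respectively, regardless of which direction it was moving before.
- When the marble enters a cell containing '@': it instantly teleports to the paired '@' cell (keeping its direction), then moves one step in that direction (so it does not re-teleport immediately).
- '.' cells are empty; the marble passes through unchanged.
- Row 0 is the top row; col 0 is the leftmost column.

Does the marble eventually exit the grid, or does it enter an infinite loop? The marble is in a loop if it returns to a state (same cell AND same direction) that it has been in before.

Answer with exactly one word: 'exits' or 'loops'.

Answer: exits

Derivation:
Step 1: enter (6,1), '.' pass, move up to (5,1)
Step 2: enter (5,1), '.' pass, move up to (4,1)
Step 3: enter (4,1), '.' pass, move up to (3,1)
Step 4: enter (3,1), '.' pass, move up to (2,1)
Step 5: enter (2,1), '.' pass, move up to (1,1)
Step 6: enter (1,1), '.' pass, move up to (0,1)
Step 7: enter (0,1), '.' pass, move up to (-1,1)
Step 8: at (-1,1) — EXIT via top edge, pos 1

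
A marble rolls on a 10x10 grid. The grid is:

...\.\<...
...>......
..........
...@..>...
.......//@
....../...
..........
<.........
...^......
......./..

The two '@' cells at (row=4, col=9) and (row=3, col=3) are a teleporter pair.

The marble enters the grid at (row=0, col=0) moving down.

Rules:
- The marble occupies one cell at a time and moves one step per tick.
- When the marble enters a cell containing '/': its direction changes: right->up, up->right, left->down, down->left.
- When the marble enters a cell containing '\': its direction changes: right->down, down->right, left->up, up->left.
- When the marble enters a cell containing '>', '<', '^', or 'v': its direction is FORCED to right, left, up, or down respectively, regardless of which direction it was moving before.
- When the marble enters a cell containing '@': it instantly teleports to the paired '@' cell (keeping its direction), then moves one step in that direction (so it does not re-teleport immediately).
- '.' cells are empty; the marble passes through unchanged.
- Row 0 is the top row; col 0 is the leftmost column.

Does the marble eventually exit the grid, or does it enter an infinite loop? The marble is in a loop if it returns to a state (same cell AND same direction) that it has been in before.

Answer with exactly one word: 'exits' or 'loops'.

Answer: exits

Derivation:
Step 1: enter (0,0), '.' pass, move down to (1,0)
Step 2: enter (1,0), '.' pass, move down to (2,0)
Step 3: enter (2,0), '.' pass, move down to (3,0)
Step 4: enter (3,0), '.' pass, move down to (4,0)
Step 5: enter (4,0), '.' pass, move down to (5,0)
Step 6: enter (5,0), '.' pass, move down to (6,0)
Step 7: enter (6,0), '.' pass, move down to (7,0)
Step 8: enter (7,0), '<' forces down->left, move left to (7,-1)
Step 9: at (7,-1) — EXIT via left edge, pos 7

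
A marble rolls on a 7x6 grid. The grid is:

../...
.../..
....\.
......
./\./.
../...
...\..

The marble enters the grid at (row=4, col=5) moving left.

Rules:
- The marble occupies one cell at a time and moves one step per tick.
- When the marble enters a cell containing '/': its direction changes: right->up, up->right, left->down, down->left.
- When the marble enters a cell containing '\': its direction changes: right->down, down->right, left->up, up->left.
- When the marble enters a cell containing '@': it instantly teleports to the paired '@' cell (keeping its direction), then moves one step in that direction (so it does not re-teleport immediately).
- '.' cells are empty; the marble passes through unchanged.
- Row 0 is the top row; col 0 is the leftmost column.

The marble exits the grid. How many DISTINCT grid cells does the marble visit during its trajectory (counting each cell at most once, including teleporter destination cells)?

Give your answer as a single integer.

Step 1: enter (4,5), '.' pass, move left to (4,4)
Step 2: enter (4,4), '/' deflects left->down, move down to (5,4)
Step 3: enter (5,4), '.' pass, move down to (6,4)
Step 4: enter (6,4), '.' pass, move down to (7,4)
Step 5: at (7,4) — EXIT via bottom edge, pos 4
Distinct cells visited: 4 (path length 4)

Answer: 4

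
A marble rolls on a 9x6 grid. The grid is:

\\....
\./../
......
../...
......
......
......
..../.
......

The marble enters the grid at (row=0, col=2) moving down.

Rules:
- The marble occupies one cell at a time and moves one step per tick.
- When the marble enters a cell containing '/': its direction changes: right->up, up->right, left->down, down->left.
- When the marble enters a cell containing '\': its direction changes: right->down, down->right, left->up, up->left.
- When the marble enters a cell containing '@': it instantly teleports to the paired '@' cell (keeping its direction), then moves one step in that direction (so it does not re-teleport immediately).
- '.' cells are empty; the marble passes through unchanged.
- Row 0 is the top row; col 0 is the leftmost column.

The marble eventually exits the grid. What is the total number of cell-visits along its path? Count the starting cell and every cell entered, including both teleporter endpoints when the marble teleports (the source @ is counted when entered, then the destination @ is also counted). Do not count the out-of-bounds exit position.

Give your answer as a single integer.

Step 1: enter (0,2), '.' pass, move down to (1,2)
Step 2: enter (1,2), '/' deflects down->left, move left to (1,1)
Step 3: enter (1,1), '.' pass, move left to (1,0)
Step 4: enter (1,0), '\' deflects left->up, move up to (0,0)
Step 5: enter (0,0), '\' deflects up->left, move left to (0,-1)
Step 6: at (0,-1) — EXIT via left edge, pos 0
Path length (cell visits): 5

Answer: 5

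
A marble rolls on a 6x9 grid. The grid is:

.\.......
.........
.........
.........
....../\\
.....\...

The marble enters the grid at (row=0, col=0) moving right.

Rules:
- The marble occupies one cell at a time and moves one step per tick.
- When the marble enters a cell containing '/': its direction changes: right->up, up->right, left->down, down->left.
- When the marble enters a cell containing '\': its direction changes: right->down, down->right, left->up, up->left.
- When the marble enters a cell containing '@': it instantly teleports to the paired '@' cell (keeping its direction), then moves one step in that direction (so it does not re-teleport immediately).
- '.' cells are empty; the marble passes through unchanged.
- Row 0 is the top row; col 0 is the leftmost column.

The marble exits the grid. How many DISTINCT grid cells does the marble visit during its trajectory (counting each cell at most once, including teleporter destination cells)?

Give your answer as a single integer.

Step 1: enter (0,0), '.' pass, move right to (0,1)
Step 2: enter (0,1), '\' deflects right->down, move down to (1,1)
Step 3: enter (1,1), '.' pass, move down to (2,1)
Step 4: enter (2,1), '.' pass, move down to (3,1)
Step 5: enter (3,1), '.' pass, move down to (4,1)
Step 6: enter (4,1), '.' pass, move down to (5,1)
Step 7: enter (5,1), '.' pass, move down to (6,1)
Step 8: at (6,1) — EXIT via bottom edge, pos 1
Distinct cells visited: 7 (path length 7)

Answer: 7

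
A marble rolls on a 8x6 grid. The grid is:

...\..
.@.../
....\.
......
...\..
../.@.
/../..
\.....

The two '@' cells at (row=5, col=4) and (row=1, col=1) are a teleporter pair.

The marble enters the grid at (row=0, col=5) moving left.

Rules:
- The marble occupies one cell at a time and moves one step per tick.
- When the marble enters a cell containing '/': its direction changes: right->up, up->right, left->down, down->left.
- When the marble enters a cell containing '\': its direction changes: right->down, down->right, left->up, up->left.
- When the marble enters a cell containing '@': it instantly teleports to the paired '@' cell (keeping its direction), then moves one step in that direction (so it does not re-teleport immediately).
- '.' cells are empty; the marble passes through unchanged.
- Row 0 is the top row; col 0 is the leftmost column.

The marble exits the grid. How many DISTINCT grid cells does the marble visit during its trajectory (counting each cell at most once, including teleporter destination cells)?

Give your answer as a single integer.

Answer: 3

Derivation:
Step 1: enter (0,5), '.' pass, move left to (0,4)
Step 2: enter (0,4), '.' pass, move left to (0,3)
Step 3: enter (0,3), '\' deflects left->up, move up to (-1,3)
Step 4: at (-1,3) — EXIT via top edge, pos 3
Distinct cells visited: 3 (path length 3)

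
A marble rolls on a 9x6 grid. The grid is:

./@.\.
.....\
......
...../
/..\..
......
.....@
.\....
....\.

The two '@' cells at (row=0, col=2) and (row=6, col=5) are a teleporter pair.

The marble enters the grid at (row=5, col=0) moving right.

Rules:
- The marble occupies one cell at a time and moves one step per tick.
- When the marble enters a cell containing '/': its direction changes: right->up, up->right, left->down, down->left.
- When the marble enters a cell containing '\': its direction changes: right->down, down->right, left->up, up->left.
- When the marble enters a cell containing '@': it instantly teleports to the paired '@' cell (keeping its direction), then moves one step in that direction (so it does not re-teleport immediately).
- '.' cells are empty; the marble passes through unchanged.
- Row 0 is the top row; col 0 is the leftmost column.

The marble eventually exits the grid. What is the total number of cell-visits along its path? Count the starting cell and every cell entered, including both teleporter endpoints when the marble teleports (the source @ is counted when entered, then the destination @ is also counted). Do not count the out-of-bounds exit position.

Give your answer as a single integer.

Answer: 6

Derivation:
Step 1: enter (5,0), '.' pass, move right to (5,1)
Step 2: enter (5,1), '.' pass, move right to (5,2)
Step 3: enter (5,2), '.' pass, move right to (5,3)
Step 4: enter (5,3), '.' pass, move right to (5,4)
Step 5: enter (5,4), '.' pass, move right to (5,5)
Step 6: enter (5,5), '.' pass, move right to (5,6)
Step 7: at (5,6) — EXIT via right edge, pos 5
Path length (cell visits): 6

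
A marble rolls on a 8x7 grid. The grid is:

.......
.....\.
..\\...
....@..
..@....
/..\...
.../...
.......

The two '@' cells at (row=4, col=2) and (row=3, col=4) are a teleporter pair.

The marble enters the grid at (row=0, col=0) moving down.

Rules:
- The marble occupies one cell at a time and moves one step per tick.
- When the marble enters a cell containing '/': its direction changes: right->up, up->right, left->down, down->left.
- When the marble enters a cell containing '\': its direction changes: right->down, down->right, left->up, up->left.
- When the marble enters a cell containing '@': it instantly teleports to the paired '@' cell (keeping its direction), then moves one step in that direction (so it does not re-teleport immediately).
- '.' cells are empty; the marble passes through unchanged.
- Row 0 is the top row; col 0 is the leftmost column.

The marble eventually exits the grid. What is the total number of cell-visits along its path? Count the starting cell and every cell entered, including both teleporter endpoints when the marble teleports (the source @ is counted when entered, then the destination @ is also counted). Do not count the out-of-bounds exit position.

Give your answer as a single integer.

Answer: 6

Derivation:
Step 1: enter (0,0), '.' pass, move down to (1,0)
Step 2: enter (1,0), '.' pass, move down to (2,0)
Step 3: enter (2,0), '.' pass, move down to (3,0)
Step 4: enter (3,0), '.' pass, move down to (4,0)
Step 5: enter (4,0), '.' pass, move down to (5,0)
Step 6: enter (5,0), '/' deflects down->left, move left to (5,-1)
Step 7: at (5,-1) — EXIT via left edge, pos 5
Path length (cell visits): 6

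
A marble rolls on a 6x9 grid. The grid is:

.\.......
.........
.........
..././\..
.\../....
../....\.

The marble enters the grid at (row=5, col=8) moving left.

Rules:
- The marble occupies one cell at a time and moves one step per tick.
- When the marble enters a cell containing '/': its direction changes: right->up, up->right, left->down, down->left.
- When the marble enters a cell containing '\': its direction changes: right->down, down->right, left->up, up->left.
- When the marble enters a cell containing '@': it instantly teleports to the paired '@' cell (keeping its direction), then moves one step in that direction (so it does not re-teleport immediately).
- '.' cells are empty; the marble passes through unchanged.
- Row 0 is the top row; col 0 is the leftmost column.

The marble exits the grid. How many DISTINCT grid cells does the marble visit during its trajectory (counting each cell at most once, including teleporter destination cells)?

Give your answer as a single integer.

Step 1: enter (5,8), '.' pass, move left to (5,7)
Step 2: enter (5,7), '\' deflects left->up, move up to (4,7)
Step 3: enter (4,7), '.' pass, move up to (3,7)
Step 4: enter (3,7), '.' pass, move up to (2,7)
Step 5: enter (2,7), '.' pass, move up to (1,7)
Step 6: enter (1,7), '.' pass, move up to (0,7)
Step 7: enter (0,7), '.' pass, move up to (-1,7)
Step 8: at (-1,7) — EXIT via top edge, pos 7
Distinct cells visited: 7 (path length 7)

Answer: 7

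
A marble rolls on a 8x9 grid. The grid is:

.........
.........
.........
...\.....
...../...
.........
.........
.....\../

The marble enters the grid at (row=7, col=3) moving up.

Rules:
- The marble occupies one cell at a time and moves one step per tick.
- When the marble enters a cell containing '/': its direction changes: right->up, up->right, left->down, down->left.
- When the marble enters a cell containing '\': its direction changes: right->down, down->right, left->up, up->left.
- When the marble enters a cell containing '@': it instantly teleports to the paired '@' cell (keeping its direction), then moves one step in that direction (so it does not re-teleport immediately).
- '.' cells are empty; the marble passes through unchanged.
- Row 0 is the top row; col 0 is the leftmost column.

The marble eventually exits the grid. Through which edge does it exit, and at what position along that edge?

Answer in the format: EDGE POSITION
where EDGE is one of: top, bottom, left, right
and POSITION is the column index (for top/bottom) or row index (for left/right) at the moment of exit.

Answer: left 3

Derivation:
Step 1: enter (7,3), '.' pass, move up to (6,3)
Step 2: enter (6,3), '.' pass, move up to (5,3)
Step 3: enter (5,3), '.' pass, move up to (4,3)
Step 4: enter (4,3), '.' pass, move up to (3,3)
Step 5: enter (3,3), '\' deflects up->left, move left to (3,2)
Step 6: enter (3,2), '.' pass, move left to (3,1)
Step 7: enter (3,1), '.' pass, move left to (3,0)
Step 8: enter (3,0), '.' pass, move left to (3,-1)
Step 9: at (3,-1) — EXIT via left edge, pos 3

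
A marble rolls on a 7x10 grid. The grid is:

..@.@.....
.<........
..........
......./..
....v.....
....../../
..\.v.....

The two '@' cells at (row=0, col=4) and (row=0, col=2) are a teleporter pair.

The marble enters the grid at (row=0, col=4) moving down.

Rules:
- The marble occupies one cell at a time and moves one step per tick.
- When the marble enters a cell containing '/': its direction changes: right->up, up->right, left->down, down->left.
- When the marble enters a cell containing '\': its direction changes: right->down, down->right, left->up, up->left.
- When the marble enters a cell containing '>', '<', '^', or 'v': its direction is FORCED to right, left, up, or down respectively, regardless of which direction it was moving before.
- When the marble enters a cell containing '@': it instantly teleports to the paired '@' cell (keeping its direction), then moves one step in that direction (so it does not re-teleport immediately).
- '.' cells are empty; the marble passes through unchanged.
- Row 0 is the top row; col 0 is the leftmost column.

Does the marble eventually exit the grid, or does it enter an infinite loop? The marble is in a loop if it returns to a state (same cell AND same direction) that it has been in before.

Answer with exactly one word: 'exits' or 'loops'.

Step 1: enter (0,4), '@' teleport (0,4)->(0,2), also enter (0,2), move down to (1,2)
Step 2: enter (1,2), '.' pass, move down to (2,2)
Step 3: enter (2,2), '.' pass, move down to (3,2)
Step 4: enter (3,2), '.' pass, move down to (4,2)
Step 5: enter (4,2), '.' pass, move down to (5,2)
Step 6: enter (5,2), '.' pass, move down to (6,2)
Step 7: enter (6,2), '\' deflects down->right, move right to (6,3)
Step 8: enter (6,3), '.' pass, move right to (6,4)
Step 9: enter (6,4), 'v' forces right->down, move down to (7,4)
Step 10: at (7,4) — EXIT via bottom edge, pos 4

Answer: exits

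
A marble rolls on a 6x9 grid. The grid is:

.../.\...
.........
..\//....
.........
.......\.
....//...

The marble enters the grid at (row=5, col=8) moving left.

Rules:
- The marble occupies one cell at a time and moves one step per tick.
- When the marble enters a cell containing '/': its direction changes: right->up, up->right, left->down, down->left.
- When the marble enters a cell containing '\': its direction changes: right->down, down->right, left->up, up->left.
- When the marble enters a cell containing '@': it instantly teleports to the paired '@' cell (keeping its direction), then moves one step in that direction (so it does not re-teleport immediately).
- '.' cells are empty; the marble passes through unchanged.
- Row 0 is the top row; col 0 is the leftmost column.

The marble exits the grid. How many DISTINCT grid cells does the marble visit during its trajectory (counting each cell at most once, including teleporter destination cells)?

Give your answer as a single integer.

Answer: 4

Derivation:
Step 1: enter (5,8), '.' pass, move left to (5,7)
Step 2: enter (5,7), '.' pass, move left to (5,6)
Step 3: enter (5,6), '.' pass, move left to (5,5)
Step 4: enter (5,5), '/' deflects left->down, move down to (6,5)
Step 5: at (6,5) — EXIT via bottom edge, pos 5
Distinct cells visited: 4 (path length 4)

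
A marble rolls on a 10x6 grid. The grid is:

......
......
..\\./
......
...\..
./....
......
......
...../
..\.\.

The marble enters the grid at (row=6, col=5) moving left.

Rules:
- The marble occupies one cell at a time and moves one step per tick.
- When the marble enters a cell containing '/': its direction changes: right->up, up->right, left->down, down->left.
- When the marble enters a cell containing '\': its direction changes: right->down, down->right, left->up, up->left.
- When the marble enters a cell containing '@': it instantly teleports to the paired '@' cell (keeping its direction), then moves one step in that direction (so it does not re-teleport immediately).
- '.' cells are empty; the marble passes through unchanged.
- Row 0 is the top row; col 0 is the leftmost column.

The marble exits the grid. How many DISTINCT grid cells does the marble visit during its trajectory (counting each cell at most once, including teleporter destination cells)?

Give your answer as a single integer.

Step 1: enter (6,5), '.' pass, move left to (6,4)
Step 2: enter (6,4), '.' pass, move left to (6,3)
Step 3: enter (6,3), '.' pass, move left to (6,2)
Step 4: enter (6,2), '.' pass, move left to (6,1)
Step 5: enter (6,1), '.' pass, move left to (6,0)
Step 6: enter (6,0), '.' pass, move left to (6,-1)
Step 7: at (6,-1) — EXIT via left edge, pos 6
Distinct cells visited: 6 (path length 6)

Answer: 6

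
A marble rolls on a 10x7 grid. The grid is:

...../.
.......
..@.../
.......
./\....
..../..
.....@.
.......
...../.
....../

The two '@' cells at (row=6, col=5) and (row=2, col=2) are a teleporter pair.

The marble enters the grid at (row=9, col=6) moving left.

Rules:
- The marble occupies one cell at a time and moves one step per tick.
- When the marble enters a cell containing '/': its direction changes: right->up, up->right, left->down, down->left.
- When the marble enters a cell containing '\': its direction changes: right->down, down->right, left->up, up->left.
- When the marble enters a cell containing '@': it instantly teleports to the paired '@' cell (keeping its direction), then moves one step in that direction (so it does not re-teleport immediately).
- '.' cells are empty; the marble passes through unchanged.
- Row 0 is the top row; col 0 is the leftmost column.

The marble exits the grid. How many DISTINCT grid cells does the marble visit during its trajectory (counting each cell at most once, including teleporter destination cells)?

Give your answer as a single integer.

Answer: 1

Derivation:
Step 1: enter (9,6), '/' deflects left->down, move down to (10,6)
Step 2: at (10,6) — EXIT via bottom edge, pos 6
Distinct cells visited: 1 (path length 1)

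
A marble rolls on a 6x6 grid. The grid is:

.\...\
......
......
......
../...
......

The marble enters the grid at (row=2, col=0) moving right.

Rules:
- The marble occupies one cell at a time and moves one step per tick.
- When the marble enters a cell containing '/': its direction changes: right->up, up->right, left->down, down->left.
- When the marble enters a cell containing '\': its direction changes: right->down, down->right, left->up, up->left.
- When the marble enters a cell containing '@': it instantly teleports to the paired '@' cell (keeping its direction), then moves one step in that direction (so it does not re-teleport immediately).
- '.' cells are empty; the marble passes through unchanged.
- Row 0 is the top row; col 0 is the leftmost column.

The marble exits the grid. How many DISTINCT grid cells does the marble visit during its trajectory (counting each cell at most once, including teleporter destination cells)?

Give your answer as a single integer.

Answer: 6

Derivation:
Step 1: enter (2,0), '.' pass, move right to (2,1)
Step 2: enter (2,1), '.' pass, move right to (2,2)
Step 3: enter (2,2), '.' pass, move right to (2,3)
Step 4: enter (2,3), '.' pass, move right to (2,4)
Step 5: enter (2,4), '.' pass, move right to (2,5)
Step 6: enter (2,5), '.' pass, move right to (2,6)
Step 7: at (2,6) — EXIT via right edge, pos 2
Distinct cells visited: 6 (path length 6)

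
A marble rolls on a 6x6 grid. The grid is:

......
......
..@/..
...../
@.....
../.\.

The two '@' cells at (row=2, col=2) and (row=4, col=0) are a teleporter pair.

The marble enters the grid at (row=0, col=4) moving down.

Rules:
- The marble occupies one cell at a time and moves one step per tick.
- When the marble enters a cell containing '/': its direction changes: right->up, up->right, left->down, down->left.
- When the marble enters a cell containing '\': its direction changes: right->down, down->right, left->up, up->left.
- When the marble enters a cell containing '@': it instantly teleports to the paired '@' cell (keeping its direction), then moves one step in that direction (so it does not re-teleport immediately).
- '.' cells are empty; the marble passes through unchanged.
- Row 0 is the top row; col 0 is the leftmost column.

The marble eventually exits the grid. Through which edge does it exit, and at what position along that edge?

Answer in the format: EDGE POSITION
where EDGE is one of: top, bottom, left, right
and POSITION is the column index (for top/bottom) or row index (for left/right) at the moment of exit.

Answer: right 5

Derivation:
Step 1: enter (0,4), '.' pass, move down to (1,4)
Step 2: enter (1,4), '.' pass, move down to (2,4)
Step 3: enter (2,4), '.' pass, move down to (3,4)
Step 4: enter (3,4), '.' pass, move down to (4,4)
Step 5: enter (4,4), '.' pass, move down to (5,4)
Step 6: enter (5,4), '\' deflects down->right, move right to (5,5)
Step 7: enter (5,5), '.' pass, move right to (5,6)
Step 8: at (5,6) — EXIT via right edge, pos 5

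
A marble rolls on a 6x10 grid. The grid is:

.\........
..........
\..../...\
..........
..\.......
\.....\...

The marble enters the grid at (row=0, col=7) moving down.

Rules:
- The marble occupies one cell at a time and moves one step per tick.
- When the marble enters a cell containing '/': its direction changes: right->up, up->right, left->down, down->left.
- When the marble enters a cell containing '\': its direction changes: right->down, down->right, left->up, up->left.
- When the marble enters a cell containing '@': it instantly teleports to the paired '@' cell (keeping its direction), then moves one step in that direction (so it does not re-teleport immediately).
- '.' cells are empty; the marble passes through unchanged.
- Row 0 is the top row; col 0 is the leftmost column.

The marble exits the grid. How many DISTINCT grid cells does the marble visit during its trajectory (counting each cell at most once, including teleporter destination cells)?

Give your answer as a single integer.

Step 1: enter (0,7), '.' pass, move down to (1,7)
Step 2: enter (1,7), '.' pass, move down to (2,7)
Step 3: enter (2,7), '.' pass, move down to (3,7)
Step 4: enter (3,7), '.' pass, move down to (4,7)
Step 5: enter (4,7), '.' pass, move down to (5,7)
Step 6: enter (5,7), '.' pass, move down to (6,7)
Step 7: at (6,7) — EXIT via bottom edge, pos 7
Distinct cells visited: 6 (path length 6)

Answer: 6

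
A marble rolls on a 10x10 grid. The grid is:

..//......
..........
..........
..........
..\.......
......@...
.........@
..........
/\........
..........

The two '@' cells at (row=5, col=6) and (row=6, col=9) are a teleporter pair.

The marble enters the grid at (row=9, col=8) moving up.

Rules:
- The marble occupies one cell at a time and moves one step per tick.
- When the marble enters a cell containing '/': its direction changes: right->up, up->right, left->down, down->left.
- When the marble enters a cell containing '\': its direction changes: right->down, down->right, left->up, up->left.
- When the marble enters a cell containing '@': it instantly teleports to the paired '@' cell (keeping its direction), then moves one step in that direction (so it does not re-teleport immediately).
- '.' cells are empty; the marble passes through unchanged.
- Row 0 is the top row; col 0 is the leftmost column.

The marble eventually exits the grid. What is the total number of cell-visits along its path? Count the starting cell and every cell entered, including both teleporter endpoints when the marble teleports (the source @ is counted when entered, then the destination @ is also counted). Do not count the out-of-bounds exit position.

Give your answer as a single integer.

Answer: 10

Derivation:
Step 1: enter (9,8), '.' pass, move up to (8,8)
Step 2: enter (8,8), '.' pass, move up to (7,8)
Step 3: enter (7,8), '.' pass, move up to (6,8)
Step 4: enter (6,8), '.' pass, move up to (5,8)
Step 5: enter (5,8), '.' pass, move up to (4,8)
Step 6: enter (4,8), '.' pass, move up to (3,8)
Step 7: enter (3,8), '.' pass, move up to (2,8)
Step 8: enter (2,8), '.' pass, move up to (1,8)
Step 9: enter (1,8), '.' pass, move up to (0,8)
Step 10: enter (0,8), '.' pass, move up to (-1,8)
Step 11: at (-1,8) — EXIT via top edge, pos 8
Path length (cell visits): 10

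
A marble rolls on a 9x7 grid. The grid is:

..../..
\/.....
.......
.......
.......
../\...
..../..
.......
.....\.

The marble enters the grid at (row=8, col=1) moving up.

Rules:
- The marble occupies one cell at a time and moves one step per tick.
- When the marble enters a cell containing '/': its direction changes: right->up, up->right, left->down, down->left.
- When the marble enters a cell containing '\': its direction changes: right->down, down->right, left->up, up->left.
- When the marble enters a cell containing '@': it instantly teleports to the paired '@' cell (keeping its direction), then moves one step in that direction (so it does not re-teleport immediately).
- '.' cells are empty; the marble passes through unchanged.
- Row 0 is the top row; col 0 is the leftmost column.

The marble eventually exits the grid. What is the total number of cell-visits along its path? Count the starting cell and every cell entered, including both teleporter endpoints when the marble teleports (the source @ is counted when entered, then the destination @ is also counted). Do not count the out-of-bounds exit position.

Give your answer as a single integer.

Answer: 13

Derivation:
Step 1: enter (8,1), '.' pass, move up to (7,1)
Step 2: enter (7,1), '.' pass, move up to (6,1)
Step 3: enter (6,1), '.' pass, move up to (5,1)
Step 4: enter (5,1), '.' pass, move up to (4,1)
Step 5: enter (4,1), '.' pass, move up to (3,1)
Step 6: enter (3,1), '.' pass, move up to (2,1)
Step 7: enter (2,1), '.' pass, move up to (1,1)
Step 8: enter (1,1), '/' deflects up->right, move right to (1,2)
Step 9: enter (1,2), '.' pass, move right to (1,3)
Step 10: enter (1,3), '.' pass, move right to (1,4)
Step 11: enter (1,4), '.' pass, move right to (1,5)
Step 12: enter (1,5), '.' pass, move right to (1,6)
Step 13: enter (1,6), '.' pass, move right to (1,7)
Step 14: at (1,7) — EXIT via right edge, pos 1
Path length (cell visits): 13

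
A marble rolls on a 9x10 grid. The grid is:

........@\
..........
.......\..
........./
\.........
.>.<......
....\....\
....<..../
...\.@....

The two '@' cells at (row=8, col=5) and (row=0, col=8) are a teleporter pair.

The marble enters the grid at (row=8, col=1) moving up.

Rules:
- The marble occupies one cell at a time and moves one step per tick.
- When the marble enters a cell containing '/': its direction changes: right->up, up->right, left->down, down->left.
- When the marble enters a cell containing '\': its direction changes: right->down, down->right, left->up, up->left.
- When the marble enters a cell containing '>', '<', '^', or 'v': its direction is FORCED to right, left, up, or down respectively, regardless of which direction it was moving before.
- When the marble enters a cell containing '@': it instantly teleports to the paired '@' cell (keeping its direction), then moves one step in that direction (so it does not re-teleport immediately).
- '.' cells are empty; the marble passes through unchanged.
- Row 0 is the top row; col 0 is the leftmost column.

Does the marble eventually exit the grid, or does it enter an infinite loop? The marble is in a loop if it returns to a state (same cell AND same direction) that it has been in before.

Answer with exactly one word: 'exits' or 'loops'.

Step 1: enter (8,1), '.' pass, move up to (7,1)
Step 2: enter (7,1), '.' pass, move up to (6,1)
Step 3: enter (6,1), '.' pass, move up to (5,1)
Step 4: enter (5,1), '>' forces up->right, move right to (5,2)
Step 5: enter (5,2), '.' pass, move right to (5,3)
Step 6: enter (5,3), '<' forces right->left, move left to (5,2)
Step 7: enter (5,2), '.' pass, move left to (5,1)
Step 8: enter (5,1), '>' forces left->right, move right to (5,2)
Step 9: at (5,2) dir=right — LOOP DETECTED (seen before)

Answer: loops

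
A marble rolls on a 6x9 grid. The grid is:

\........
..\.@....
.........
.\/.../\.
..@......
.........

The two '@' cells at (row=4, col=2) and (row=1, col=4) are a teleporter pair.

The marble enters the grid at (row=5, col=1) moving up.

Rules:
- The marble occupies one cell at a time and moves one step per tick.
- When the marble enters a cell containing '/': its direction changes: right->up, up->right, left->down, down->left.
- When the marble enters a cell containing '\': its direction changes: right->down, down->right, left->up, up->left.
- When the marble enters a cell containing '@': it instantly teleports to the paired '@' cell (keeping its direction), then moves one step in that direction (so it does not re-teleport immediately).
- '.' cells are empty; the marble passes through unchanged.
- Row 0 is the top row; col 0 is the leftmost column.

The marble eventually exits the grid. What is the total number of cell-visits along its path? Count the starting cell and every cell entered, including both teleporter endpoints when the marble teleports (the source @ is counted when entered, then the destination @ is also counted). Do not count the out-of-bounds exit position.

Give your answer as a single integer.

Answer: 4

Derivation:
Step 1: enter (5,1), '.' pass, move up to (4,1)
Step 2: enter (4,1), '.' pass, move up to (3,1)
Step 3: enter (3,1), '\' deflects up->left, move left to (3,0)
Step 4: enter (3,0), '.' pass, move left to (3,-1)
Step 5: at (3,-1) — EXIT via left edge, pos 3
Path length (cell visits): 4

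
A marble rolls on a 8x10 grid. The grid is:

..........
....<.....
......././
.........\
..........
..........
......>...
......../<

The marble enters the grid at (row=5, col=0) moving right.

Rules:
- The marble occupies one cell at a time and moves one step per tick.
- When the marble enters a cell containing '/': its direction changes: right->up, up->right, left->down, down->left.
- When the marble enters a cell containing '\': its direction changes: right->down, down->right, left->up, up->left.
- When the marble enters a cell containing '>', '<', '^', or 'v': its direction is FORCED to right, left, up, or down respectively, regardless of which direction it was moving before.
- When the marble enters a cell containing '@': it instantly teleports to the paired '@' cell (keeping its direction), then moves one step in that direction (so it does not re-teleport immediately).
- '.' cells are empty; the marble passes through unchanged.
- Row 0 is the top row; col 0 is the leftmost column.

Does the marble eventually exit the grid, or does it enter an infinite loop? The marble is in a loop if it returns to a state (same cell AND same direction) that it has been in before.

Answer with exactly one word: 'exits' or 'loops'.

Answer: exits

Derivation:
Step 1: enter (5,0), '.' pass, move right to (5,1)
Step 2: enter (5,1), '.' pass, move right to (5,2)
Step 3: enter (5,2), '.' pass, move right to (5,3)
Step 4: enter (5,3), '.' pass, move right to (5,4)
Step 5: enter (5,4), '.' pass, move right to (5,5)
Step 6: enter (5,5), '.' pass, move right to (5,6)
Step 7: enter (5,6), '.' pass, move right to (5,7)
Step 8: enter (5,7), '.' pass, move right to (5,8)
Step 9: enter (5,8), '.' pass, move right to (5,9)
Step 10: enter (5,9), '.' pass, move right to (5,10)
Step 11: at (5,10) — EXIT via right edge, pos 5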